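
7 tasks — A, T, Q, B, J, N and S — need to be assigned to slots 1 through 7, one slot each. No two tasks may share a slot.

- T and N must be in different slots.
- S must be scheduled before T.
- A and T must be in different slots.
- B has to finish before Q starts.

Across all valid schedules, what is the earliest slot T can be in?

2

Precedence pushes T to at least 2.
T at 2 is achievable: Q in 4; N in 7; T in 2; S in 1; J in 6; B in 3; A in 5.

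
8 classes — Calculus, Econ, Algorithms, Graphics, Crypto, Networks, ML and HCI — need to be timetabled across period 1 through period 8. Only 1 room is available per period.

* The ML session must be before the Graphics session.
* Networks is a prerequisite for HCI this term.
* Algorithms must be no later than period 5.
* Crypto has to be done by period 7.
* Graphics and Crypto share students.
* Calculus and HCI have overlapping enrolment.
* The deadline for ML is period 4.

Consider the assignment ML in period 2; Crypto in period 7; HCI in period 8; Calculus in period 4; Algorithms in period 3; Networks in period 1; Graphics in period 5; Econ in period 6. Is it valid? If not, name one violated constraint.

Valid

Networks is a prerequisite for HCI this term — holds.
Graphics and Crypto share students — holds.
The ML session must be before the Graphics session — holds.
Algorithms must be no later than period 5 — holds.
Calculus and HCI have overlapping enrolment — holds.
The deadline for ML is period 4 — holds.
Only 1 room is available per period — holds.
Crypto has to be done by period 7 — holds.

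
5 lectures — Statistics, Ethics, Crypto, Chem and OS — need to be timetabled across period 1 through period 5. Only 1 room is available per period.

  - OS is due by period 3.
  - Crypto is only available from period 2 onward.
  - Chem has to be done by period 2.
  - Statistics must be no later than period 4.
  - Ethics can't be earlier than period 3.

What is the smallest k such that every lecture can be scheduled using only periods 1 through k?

5

With at most 1 per period and 5 lectures, at least 5 periods are needed.
Ethics can't be placed before period 3, so the schedule must run through at least period 3.
5 works (last occupied period: period 5): for example Statistics=period 4, Ethics=period 3, Crypto=period 5, Chem=period 1, OS=period 2.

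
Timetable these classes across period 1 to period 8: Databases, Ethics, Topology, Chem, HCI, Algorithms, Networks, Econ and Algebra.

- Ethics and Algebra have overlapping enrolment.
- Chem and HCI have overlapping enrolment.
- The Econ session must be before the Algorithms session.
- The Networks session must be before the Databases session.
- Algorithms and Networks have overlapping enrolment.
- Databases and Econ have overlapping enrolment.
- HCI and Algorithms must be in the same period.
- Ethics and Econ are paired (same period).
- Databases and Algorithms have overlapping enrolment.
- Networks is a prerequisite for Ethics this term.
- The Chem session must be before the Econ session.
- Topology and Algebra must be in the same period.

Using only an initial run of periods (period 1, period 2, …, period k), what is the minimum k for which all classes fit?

4 periods

The precedence chain requires at least 3 distinct periods.
Could 3 periods be enough, i.e. nothing placed later than period 3? No: Ethics must come after Networks (at period 1 or later) → {period 2, period 3}; Networks must come before Ethics (at period 3 or earlier) → {period 1, period 2}; Databases must come after Networks (at period 1 or later) → {period 2, period 3}; Algorithms must come after Econ (at period 1 or later) → {period 2, period 3}; Econ must come before Algorithms (at period 3 or earlier) → {period 1, period 2}; Econ must come after Chem (at period 1 or later) → {period 2}; Databases can't share with Econ (period 2) → {period 3}; Algorithms must come after Econ (at period 2 or later) → {period 3}; Algorithms can't share with Databases (period 3) → nothing is left.
So 3 periods is not enough.
4 works (last occupied period: period 4): for example Databases -> period 3; HCI -> period 4; Algorithms -> period 4; Ethics -> period 2; Econ -> period 2; Topology -> period 1; Networks -> period 1; Algebra -> period 1; Chem -> period 1.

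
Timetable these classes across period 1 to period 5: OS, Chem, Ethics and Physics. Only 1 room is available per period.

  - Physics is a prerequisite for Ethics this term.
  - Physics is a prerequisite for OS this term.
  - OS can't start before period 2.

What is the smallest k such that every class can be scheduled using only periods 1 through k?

4 periods

The precedence chain requires at least 2 distinct periods.
With at most 1 per period and 4 classes, at least 4 periods are needed.
4 works (last occupied period: period 4): for example Ethics -> period 3, Chem -> period 4, Physics -> period 1, OS -> period 2.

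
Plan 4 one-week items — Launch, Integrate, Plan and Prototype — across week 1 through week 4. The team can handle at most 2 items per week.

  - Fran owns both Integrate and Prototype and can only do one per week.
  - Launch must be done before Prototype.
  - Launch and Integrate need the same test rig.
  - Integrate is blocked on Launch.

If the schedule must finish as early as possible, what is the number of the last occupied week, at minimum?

The precedence chain requires at least 2 distinct weeks.
With at most 2 per week and 4 tasks, at least 2 weeks are needed.
Could 2 weeks be enough, i.e. nothing placed later than week 2? No: Prototype must come after Launch (at week 1 or later) → {week 2}; Launch must come before Prototype (at week 2 or earlier) → {week 1}; Integrate must come after Launch (at week 1 or later) → {week 2}; Prototype can't share with Integrate (week 2) → nothing is left.
So 2 weeks is not enough.
3 works (last occupied week: week 3): for example Integrate -> week 2; Launch -> week 1; Prototype -> week 3; Plan -> week 1.

3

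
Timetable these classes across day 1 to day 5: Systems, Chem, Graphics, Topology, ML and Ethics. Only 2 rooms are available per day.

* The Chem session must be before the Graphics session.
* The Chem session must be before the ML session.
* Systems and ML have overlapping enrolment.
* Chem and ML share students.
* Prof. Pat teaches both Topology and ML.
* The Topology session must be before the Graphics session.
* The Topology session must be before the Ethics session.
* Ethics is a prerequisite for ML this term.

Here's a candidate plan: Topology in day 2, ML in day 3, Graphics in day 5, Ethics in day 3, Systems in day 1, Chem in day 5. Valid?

No — it violates: The Chem session must be before the ML session

The Topology session must be before the Graphics session — holds.
The Topology session must be before the Ethics session — holds.
Chem and ML share students — holds.
Ethics is a prerequisite for ML this term — violated.
The Chem session must be before the Graphics session — violated.
Systems and ML have overlapping enrolment — holds.
Only 2 rooms are available per day — holds.
Prof. Pat teaches both Topology and ML — holds.
The Chem session must be before the ML session — violated.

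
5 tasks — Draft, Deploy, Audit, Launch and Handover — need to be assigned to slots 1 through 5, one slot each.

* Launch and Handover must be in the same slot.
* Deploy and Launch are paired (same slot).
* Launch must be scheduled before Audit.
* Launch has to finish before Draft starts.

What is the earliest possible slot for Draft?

Precedence pushes Draft to at least 2.
Draft at 2 is achievable: Handover in 1, Deploy in 1, Launch in 1, Draft in 2, Audit in 2.

2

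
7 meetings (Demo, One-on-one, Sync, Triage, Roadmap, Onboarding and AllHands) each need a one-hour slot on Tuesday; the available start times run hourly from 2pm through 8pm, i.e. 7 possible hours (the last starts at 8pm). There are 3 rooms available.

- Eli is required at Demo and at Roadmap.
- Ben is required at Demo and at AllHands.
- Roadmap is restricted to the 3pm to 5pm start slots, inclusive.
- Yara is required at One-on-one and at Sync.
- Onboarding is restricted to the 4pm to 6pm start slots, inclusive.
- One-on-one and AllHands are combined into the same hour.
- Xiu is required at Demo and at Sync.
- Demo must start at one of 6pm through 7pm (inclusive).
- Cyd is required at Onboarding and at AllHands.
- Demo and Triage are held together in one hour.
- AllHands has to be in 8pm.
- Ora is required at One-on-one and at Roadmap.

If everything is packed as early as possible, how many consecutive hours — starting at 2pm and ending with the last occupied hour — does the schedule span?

With at most 3 per hour and 7 meetings, at least 3 hours are needed.
AllHands can't be placed before 8pm — that is hour 7 counting from 2pm — so the schedule must run through at least 7 hours.
7 works (last occupied hour: 8pm): for example AllHands in 8pm; Sync in 2pm; Demo in 6pm; Triage in 6pm; One-on-one in 8pm; Roadmap in 3pm; Onboarding in 4pm.

7 hours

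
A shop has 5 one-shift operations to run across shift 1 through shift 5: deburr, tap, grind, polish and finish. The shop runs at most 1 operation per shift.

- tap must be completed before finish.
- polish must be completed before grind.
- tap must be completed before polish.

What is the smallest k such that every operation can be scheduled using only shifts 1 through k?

5 shifts

The precedence chain requires at least 3 distinct shifts.
With at most 1 per shift and 5 operations, at least 5 shifts are needed.
5 works (last occupied shift: shift 5): for example finish=shift 4, polish=shift 2, deburr=shift 5, tap=shift 1, grind=shift 3.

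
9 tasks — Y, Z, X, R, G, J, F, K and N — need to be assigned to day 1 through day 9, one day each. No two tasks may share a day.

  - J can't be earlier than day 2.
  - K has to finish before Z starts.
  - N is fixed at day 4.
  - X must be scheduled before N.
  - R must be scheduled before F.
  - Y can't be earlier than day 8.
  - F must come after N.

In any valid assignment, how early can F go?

Precedence pushes F to at least day 5.
F at day 5 is achievable: Y -> day 8, J -> day 2, N -> day 4, R -> day 3, K -> day 6, X -> day 1, G -> day 9, Z -> day 7, F -> day 5.

day 5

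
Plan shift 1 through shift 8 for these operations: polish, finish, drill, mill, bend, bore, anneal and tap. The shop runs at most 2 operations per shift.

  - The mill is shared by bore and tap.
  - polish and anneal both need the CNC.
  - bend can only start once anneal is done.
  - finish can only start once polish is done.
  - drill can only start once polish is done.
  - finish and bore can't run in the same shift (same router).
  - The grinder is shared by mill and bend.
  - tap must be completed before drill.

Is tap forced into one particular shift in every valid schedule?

No

tap can be shift 1 (e.g. bore -> shift 4; bend -> shift 4; mill -> shift 3; polish -> shift 1; tap -> shift 1; anneal -> shift 3; drill -> shift 2; finish -> shift 2) or shift 2 (e.g. finish -> shift 2, anneal -> shift 3, mill -> shift 1, bend -> shift 4, tap -> shift 2, drill -> shift 3, polish -> shift 1, bore -> shift 4).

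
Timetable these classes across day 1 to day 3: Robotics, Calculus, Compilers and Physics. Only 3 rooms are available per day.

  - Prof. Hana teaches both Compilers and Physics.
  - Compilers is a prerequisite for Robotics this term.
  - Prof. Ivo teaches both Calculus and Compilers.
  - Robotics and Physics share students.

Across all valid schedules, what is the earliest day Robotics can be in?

day 2

Precedence pushes Robotics to at least day 2.
Robotics at day 2 is achievable: Compilers in day 1; Physics in day 3; Robotics in day 2; Calculus in day 2.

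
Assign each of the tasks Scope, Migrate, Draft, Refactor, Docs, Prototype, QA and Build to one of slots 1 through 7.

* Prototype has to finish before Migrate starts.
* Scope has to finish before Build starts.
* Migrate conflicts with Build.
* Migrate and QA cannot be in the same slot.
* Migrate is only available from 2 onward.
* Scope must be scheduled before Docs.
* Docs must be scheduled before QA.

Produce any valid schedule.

Prototype -> 1; Draft -> 1; Docs -> 2; Refactor -> 1; Build -> 3; Scope -> 1; Migrate -> 2; QA -> 3

Checking: Docs(2) before QA(3); Prototype(1) before Migrate(2); Scope(1) before Build(3); Scope(1) before Docs(2); Migrate(2) != QA(3); Migrate(2) != Build(3); Migrate=2 in [2,7].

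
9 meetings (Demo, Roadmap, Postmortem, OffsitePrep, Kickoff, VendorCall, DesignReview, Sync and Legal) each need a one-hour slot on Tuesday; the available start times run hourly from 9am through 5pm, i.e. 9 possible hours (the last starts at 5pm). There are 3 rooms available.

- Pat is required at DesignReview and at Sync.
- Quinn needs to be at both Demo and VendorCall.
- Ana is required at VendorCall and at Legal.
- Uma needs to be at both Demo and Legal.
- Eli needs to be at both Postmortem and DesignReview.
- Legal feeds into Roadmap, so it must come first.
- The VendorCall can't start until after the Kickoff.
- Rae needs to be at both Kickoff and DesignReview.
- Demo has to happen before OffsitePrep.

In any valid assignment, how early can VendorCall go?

10am

Precedence pushes VendorCall to at least 10am.
VendorCall at 10am is achievable: Legal -> 11am, Roadmap -> 12pm, Demo -> 9am, Sync -> 11am, DesignReview -> 10am, VendorCall -> 10am, OffsitePrep -> 10am, Postmortem -> 9am, Kickoff -> 9am.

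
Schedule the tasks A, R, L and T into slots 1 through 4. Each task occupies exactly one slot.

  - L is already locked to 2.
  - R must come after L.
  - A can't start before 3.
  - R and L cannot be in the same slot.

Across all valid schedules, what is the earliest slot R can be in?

3

Precedence pushes R to at least 3.
R at 3 is achievable: R in 3; A in 3; T in 1; L in 2.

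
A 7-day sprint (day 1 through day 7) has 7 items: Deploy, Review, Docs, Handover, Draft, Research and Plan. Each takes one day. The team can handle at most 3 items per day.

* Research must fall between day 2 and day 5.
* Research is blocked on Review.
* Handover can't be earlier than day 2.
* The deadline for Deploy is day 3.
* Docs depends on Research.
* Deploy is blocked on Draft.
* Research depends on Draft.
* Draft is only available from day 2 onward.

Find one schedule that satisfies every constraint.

Review -> day 1, Deploy -> day 3, Research -> day 3, Plan -> day 1, Draft -> day 2, Docs -> day 4, Handover -> day 2

Checking: Draft(day 2) before Research(day 3); Draft(day 2) before Deploy(day 3); Review(day 1) before Research(day 3); Research(day 3) before Docs(day 4); Research=day 3 in [day 2,day 5]; Handover=day 2 in [day 2,day 7]; Deploy=day 3 in [day 1,day 3]; Draft=day 2 in [day 2,day 7]; max 2 per day (cap 3).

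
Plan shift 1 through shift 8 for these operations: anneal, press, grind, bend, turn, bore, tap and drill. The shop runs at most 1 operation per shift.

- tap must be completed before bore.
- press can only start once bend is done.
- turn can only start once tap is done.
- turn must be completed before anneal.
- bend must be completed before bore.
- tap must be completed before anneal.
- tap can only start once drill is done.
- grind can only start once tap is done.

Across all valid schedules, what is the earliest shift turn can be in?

shift 3

Precedence pushes turn to at least shift 3; downstream work caps turn at shift 7.
turn at shift 3 is achievable: tap -> shift 2; anneal -> shift 4; bore -> shift 6; turn -> shift 3; grind -> shift 8; drill -> shift 1; press -> shift 7; bend -> shift 5.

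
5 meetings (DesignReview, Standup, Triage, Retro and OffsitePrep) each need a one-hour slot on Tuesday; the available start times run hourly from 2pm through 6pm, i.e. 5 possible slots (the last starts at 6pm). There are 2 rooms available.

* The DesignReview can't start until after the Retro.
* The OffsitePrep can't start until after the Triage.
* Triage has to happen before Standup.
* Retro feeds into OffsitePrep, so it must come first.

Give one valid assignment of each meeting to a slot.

Retro in 2pm; OffsitePrep in 3pm; DesignReview in 3pm; Triage in 2pm; Standup in 4pm

Checking: Triage(2pm) before OffsitePrep(3pm); Retro(2pm) before OffsitePrep(3pm); Retro(2pm) before DesignReview(3pm); Triage(2pm) before Standup(4pm); max 2 per slot (cap 2).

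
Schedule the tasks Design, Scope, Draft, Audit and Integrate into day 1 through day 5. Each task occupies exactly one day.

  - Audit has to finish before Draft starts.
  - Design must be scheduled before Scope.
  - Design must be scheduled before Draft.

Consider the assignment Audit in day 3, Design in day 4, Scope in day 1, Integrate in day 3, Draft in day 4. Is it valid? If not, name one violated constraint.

Invalid. Design must be scheduled before Scope.

Audit has to finish before Draft starts — holds.
Design must be scheduled before Scope — violated.
Design must be scheduled before Draft — violated.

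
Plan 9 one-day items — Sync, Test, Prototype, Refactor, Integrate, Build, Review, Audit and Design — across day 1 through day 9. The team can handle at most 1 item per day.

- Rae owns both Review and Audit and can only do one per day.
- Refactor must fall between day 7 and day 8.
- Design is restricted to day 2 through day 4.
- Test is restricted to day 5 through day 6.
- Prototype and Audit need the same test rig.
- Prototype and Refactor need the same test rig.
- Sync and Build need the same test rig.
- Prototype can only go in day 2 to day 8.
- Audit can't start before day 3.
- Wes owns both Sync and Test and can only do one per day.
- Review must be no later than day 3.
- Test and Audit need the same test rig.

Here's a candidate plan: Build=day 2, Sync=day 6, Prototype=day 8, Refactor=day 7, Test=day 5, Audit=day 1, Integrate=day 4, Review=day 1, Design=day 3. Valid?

Review must be no later than day 3 — holds.
Wes owns both Sync and Test and can only do one per day — holds.
Prototype and Audit need the same test rig — holds.
The team can handle at most 1 item per day — violated.
Test is restricted to day 5 through day 6 — holds.
Audit can't start before day 3 — violated.
Rae owns both Review and Audit and can only do one per day — violated.
Prototype and Refactor need the same test rig — holds.
Test and Audit need the same test rig — holds.
Design is restricted to day 2 through day 4 — holds.
Sync and Build need the same test rig — holds.
Refactor must fall between day 7 and day 8 — holds.
Prototype can only go in day 2 to day 8 — holds.

No — it violates: Rae owns both Review and Audit and can only do one per day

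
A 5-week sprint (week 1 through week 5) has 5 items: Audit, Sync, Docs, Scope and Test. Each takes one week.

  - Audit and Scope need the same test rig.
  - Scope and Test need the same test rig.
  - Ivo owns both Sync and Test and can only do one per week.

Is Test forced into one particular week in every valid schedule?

No

Test can be week 1 (e.g. Sync=week 2, Test=week 1, Docs=week 1, Audit=week 1, Scope=week 2) or week 2 (e.g. Test in week 2; Docs in week 1; Scope in week 3; Sync in week 1; Audit in week 1).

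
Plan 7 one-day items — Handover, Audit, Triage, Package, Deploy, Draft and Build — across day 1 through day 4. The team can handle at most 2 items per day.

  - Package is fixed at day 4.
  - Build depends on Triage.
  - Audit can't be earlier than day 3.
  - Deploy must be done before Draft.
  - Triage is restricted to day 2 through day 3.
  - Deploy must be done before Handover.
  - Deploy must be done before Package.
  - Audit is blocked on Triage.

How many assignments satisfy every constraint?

6

Splitting on Handover: it can be day 2 (3), day 3 (2), day 4 (1). Listing each branch's schedules as (Audit, Triage, Package, Deploy, Draft, Build) by day number:
Handover=day 2: (3,2,4,1,3,4) (3,2,4,1,4,3) (4,2,4,1,3,3) — 3.
Handover=day 3: (3,2,4,1,2,4) (4,2,4,1,2,3) — 2.
Handover=day 4: (3,2,4,1,2,3) — 1.
Summing: 3 + 2 + 1 = 6.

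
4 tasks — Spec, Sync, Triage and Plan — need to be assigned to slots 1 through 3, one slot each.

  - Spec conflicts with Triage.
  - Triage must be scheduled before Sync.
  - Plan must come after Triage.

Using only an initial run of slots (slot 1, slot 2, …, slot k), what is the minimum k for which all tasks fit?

The precedence chain requires at least 2 distinct slots.
2 works (last occupied slot: 2): for example Spec in 2; Plan in 2; Sync in 2; Triage in 1.

2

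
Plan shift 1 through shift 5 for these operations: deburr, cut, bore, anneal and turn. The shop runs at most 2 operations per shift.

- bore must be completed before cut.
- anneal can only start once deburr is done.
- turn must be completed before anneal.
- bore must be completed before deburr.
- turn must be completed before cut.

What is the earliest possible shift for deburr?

shift 2

Precedence pushes deburr to at least shift 2; downstream work caps deburr at shift 4.
deburr at shift 2 is achievable: deburr=shift 2, anneal=shift 3, bore=shift 1, cut=shift 2, turn=shift 1.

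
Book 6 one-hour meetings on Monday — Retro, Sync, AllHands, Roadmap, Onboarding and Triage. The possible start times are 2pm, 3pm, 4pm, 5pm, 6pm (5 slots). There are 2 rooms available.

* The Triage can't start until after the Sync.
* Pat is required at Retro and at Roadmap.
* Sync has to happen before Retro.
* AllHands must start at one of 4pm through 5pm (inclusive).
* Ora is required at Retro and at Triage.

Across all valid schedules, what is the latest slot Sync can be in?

4pm

Downstream work caps Sync at 5pm.
Sync at 4pm is achievable: Retro in 5pm, Sync in 4pm, Triage in 6pm, Roadmap in 2pm, Onboarding in 2pm, AllHands in 4pm.
Nothing later works — the conflict and capacity constraints rule out every slot after 4pm.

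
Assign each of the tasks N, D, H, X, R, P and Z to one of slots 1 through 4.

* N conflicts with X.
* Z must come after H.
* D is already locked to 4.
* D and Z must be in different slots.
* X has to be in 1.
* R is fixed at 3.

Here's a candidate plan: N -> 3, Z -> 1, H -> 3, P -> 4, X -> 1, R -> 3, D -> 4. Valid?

No. Z must come after H is not satisfied.

X has to be in 1 — holds.
D and Z must be in different slots — holds.
N conflicts with X — holds.
D is already locked to 4 — holds.
Z must come after H — violated.
R is fixed at 3 — holds.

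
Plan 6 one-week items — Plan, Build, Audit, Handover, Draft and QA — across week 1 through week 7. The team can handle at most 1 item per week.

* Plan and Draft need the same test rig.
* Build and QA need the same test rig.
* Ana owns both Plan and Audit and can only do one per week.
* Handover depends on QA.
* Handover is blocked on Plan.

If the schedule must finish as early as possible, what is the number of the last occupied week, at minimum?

The precedence chain requires at least 2 distinct weeks.
With at most 1 per week and 6 work items, at least 6 weeks are needed.
6 works (last occupied week: week 6): for example Handover in week 3; QA in week 2; Build in week 4; Draft in week 6; Audit in week 5; Plan in week 1.

6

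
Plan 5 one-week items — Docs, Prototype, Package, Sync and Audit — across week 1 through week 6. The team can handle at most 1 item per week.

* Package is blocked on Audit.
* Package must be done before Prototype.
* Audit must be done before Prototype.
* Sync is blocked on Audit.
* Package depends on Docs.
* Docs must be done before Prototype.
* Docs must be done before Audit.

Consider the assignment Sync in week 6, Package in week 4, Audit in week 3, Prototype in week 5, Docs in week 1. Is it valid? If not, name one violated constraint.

Yes

Package is blocked on Audit — holds.
The team can handle at most 1 item per week — holds.
Docs must be done before Prototype — holds.
Sync is blocked on Audit — holds.
Docs must be done before Audit — holds.
Package depends on Docs — holds.
Audit must be done before Prototype — holds.
Package must be done before Prototype — holds.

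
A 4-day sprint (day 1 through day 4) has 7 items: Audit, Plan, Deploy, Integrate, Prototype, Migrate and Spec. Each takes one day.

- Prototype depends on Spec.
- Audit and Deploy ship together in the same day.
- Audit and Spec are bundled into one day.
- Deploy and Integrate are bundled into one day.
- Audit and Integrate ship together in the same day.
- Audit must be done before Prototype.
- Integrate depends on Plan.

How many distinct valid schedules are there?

16

Splitting on Audit: it can be day 2 (8), day 3 (8). Listing each branch's schedules as (Plan, Deploy, Integrate, Prototype, Migrate, Spec) by day number:
Audit=day 2: (1,2,2,3,1,2) (1,2,2,3,2,2) (1,2,2,3,3,2) (1,2,2,3,4,2) (1,2,2,4,1,2) (1,2,2,4,2,2) (1,2,2,4,3,2) (1,2,2,4,4,2) — 8.
Audit=day 3: (1,3,3,4,1,3) (1,3,3,4,2,3) (1,3,3,4,3,3) (1,3,3,4,4,3) (2,3,3,4,1,3) (2,3,3,4,2,3) (2,3,3,4,3,3) (2,3,3,4,4,3) — 8.
Summing: 8 + 8 = 16.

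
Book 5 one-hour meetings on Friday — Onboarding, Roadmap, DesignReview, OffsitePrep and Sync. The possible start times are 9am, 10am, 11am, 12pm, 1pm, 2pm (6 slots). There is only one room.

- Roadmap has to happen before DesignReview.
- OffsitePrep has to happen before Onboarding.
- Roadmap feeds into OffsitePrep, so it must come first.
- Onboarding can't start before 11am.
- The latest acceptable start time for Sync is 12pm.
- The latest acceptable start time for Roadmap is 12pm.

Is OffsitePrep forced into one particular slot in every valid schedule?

OffsitePrep can be 10am (e.g. DesignReview -> 1pm; Onboarding -> 11am; OffsitePrep -> 10am; Sync -> 12pm; Roadmap -> 9am) or 11am (e.g. Sync -> 10am, OffsitePrep -> 11am, Onboarding -> 12pm, Roadmap -> 9am, DesignReview -> 1pm).

No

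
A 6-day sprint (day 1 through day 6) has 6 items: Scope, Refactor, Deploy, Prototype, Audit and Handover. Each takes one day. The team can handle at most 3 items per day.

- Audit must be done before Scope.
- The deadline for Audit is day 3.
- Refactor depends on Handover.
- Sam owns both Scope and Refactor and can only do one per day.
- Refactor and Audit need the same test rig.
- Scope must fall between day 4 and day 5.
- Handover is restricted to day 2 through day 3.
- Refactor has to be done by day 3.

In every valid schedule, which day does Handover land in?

day 2

Handover is available from day 2; Handover's own window allows nothing later than day 3; downstream work caps Handover at day 2.
So Handover is pinned to day 2.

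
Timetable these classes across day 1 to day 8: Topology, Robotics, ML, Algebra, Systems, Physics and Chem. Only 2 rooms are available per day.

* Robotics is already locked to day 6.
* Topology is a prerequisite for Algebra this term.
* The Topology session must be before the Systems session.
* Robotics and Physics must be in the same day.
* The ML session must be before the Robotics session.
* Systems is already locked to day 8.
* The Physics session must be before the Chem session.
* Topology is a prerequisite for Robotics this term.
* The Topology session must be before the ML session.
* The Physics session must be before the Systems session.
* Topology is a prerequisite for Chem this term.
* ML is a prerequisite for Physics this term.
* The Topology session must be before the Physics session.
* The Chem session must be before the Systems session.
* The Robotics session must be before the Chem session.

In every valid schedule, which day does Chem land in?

day 7

Robotics is fixed at day 6 and must come before Chem, so Chem is at least day 7.
Systems is fixed at day 8 and must come after Chem, so Chem is at most day 7.
So Chem must be day 7.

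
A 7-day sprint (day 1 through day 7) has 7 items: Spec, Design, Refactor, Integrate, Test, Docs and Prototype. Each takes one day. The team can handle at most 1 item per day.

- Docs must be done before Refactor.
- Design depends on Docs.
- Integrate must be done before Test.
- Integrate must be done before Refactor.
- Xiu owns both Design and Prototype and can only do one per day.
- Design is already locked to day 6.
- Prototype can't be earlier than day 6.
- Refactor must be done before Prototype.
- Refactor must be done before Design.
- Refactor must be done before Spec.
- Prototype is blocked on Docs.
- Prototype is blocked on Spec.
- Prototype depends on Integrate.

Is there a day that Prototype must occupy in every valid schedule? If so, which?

day 7

Prototype's window is day 6–day 7.
Design is fixed at day 6, and Prototype can't share a day with Design.
So Prototype must be day 7.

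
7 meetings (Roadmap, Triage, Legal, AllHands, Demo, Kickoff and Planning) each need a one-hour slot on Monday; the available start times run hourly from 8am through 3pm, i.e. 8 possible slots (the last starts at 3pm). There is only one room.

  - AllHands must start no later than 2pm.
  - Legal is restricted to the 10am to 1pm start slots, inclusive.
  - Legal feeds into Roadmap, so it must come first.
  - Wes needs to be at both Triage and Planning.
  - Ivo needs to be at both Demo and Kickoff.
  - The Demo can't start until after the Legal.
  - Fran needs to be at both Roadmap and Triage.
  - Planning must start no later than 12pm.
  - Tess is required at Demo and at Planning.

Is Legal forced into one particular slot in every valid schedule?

Legal can be 10am (e.g. Kickoff -> 2pm; Demo -> 12pm; Legal -> 10am; Triage -> 1pm; Planning -> 8am; AllHands -> 9am; Roadmap -> 11am) or 11am (e.g. Kickoff=2pm, Planning=8am, Legal=11am, AllHands=9am, Triage=10am, Demo=1pm, Roadmap=12pm).

No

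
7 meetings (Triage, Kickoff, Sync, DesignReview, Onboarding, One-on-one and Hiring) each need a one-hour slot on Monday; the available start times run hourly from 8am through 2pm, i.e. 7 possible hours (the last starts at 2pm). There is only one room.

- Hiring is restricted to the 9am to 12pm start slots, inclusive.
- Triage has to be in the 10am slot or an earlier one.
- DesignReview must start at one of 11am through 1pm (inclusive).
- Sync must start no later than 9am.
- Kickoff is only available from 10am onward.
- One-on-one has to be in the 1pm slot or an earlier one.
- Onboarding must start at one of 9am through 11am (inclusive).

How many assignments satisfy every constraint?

Splitting on Triage: it can be 8am (7), 9am (7), 10am (8). Listing each branch's schedules as (Kickoff, Sync, DesignReview, Onboarding, One-on-one, Hiring):
Triage=8am: (2pm,9am,11am,10am,1pm,12pm) (2pm,9am,12pm,10am,1pm,11am) (2pm,9am,12pm,11am,1pm,10am) (2pm,9am,1pm,10am,11am,12pm) (2pm,9am,1pm,10am,12pm,11am) (2pm,9am,1pm,11am,10am,12pm) (2pm,9am,1pm,11am,12pm,10am) — 7.
Triage=9am: (2pm,8am,11am,10am,1pm,12pm) (2pm,8am,12pm,10am,1pm,11am) (2pm,8am,12pm,11am,1pm,10am) (2pm,8am,1pm,10am,11am,12pm) (2pm,8am,1pm,10am,12pm,11am) (2pm,8am,1pm,11am,10am,12pm) (2pm,8am,1pm,11am,12pm,10am) — 7.
Triage=10am: (2pm,8am,11am,9am,1pm,12pm) (2pm,8am,12pm,9am,1pm,11am) (2pm,8am,12pm,11am,1pm,9am) (2pm,8am,1pm,9am,11am,12pm) (2pm,8am,1pm,9am,12pm,11am) (2pm,8am,1pm,11am,9am,12pm) (2pm,8am,1pm,11am,12pm,9am) (2pm,9am,1pm,11am,8am,12pm) — 8.
Summing: 7 + 7 + 8 = 22.

22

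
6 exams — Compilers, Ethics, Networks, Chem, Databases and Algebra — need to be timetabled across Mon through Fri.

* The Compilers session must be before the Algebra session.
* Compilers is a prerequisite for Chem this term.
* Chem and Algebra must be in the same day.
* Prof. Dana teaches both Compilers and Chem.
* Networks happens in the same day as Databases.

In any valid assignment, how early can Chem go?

Tue

Precedence pushes Chem to at least Tue.
Chem at Tue is achievable: Networks=Mon, Compilers=Mon, Databases=Mon, Chem=Tue, Algebra=Tue, Ethics=Mon.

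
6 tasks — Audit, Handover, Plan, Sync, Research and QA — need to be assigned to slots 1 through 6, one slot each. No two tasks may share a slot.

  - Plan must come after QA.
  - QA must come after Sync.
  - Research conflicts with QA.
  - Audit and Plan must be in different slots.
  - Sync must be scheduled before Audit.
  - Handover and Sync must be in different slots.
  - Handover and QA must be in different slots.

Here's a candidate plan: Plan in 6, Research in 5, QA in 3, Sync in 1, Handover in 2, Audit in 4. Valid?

Yes, all constraints hold

Handover and QA must be in different slots — holds.
Sync must be scheduled before Audit — holds.
Handover and Sync must be in different slots — holds.
Research conflicts with QA — holds.
Plan must come after QA — holds.
QA must come after Sync — holds.
No two tasks may share a slot — holds.
Audit and Plan must be in different slots — holds.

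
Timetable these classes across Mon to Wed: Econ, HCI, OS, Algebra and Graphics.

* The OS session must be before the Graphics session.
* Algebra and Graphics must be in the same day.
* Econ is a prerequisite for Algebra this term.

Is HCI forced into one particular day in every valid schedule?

No

HCI can be Mon (e.g. OS=Mon; HCI=Mon; Graphics=Tue; Econ=Mon; Algebra=Tue) or Tue (e.g. Graphics in Tue; HCI in Tue; Algebra in Tue; Econ in Mon; OS in Mon).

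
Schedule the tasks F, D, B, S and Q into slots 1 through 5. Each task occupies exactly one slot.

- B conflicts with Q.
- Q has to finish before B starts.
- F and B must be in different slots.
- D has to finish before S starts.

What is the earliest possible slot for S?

2

Precedence pushes S to at least 2.
S at 2 is achievable: F in 1; B in 2; D in 1; Q in 1; S in 2.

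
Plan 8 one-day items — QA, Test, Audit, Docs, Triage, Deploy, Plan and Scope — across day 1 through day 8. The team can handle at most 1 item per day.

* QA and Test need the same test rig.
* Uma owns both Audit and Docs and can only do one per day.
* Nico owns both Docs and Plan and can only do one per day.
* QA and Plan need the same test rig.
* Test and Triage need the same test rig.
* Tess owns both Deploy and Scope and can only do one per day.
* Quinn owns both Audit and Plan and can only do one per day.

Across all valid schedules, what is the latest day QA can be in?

QA at day 8 is achievable: Deploy=day 5; Triage=day 4; QA=day 8; Scope=day 7; Audit=day 2; Docs=day 3; Test=day 1; Plan=day 6.

day 8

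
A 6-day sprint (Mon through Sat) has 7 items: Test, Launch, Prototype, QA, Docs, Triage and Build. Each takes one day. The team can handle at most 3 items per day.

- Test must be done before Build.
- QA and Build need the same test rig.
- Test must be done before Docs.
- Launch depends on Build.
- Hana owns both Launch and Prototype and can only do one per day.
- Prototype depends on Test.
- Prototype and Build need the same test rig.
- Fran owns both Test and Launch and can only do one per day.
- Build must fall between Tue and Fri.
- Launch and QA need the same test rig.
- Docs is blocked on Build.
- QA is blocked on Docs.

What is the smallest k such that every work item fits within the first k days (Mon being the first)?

The precedence chain requires at least 4 distinct days.
With at most 3 per day and 7 work items, at least 3 days are needed.
4 works (last occupied day: Thu): for example Test -> Mon; Launch -> Wed; Triage -> Mon; QA -> Thu; Prototype -> Thu; Docs -> Wed; Build -> Tue.

4 days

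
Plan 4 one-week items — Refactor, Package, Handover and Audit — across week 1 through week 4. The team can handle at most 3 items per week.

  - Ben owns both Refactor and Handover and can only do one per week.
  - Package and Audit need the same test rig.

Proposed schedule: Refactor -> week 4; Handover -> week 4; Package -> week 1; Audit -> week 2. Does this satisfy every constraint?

No. Ben owns both Refactor and Handover and can only do one per week is not satisfied.

Ben owns both Refactor and Handover and can only do one per week — violated.
Package and Audit need the same test rig — holds.
The team can handle at most 3 items per week — holds.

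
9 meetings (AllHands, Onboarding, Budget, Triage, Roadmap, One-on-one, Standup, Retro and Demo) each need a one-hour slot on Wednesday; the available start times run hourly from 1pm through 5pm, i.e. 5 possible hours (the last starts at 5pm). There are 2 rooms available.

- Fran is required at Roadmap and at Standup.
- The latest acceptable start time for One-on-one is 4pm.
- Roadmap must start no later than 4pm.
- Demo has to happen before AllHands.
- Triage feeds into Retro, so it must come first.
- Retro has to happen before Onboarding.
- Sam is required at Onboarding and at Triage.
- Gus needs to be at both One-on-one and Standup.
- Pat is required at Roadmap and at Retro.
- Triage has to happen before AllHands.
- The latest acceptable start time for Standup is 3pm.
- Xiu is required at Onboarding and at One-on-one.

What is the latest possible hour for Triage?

Downstream work caps Triage at 3pm.
Triage at 3pm is achievable: Budget in 3pm, AllHands in 4pm, One-on-one in 2pm, Demo in 1pm, Onboarding in 5pm, Roadmap in 2pm, Triage in 3pm, Standup in 1pm, Retro in 4pm.

3pm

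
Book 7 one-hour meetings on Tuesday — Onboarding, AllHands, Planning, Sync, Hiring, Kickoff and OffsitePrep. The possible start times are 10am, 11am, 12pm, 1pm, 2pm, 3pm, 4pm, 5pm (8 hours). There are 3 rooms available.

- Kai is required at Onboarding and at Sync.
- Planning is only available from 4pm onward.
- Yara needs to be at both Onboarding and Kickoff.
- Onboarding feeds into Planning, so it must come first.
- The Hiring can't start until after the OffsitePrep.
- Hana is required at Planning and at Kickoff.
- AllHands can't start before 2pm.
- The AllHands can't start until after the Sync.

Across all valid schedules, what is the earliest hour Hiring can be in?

11am

Precedence pushes Hiring to at least 11am.
Hiring at 11am is achievable: Planning -> 4pm; Sync -> 11am; Kickoff -> 11am; Hiring -> 11am; AllHands -> 2pm; Onboarding -> 10am; OffsitePrep -> 10am.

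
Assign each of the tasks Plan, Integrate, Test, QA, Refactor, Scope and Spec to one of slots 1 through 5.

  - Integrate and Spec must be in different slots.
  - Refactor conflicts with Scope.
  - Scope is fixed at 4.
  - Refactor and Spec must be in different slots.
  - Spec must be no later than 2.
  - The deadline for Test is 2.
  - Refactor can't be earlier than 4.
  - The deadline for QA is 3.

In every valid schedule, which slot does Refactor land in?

Refactor's window is 4–5.
Scope is fixed at 4, and Refactor can't share a slot with Scope.
So Refactor must be 5.

5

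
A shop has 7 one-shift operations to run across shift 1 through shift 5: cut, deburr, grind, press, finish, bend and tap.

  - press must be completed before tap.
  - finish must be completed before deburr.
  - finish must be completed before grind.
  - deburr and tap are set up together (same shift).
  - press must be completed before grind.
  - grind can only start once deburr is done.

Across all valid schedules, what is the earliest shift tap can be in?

shift 2

Precedence pushes tap to at least shift 2; tap must be in the same shift as deburr, which can't be after shift 4, so tap is at most shift 4.
tap at shift 2 is achievable: bend=shift 1; grind=shift 3; tap=shift 2; press=shift 1; finish=shift 1; cut=shift 1; deburr=shift 2.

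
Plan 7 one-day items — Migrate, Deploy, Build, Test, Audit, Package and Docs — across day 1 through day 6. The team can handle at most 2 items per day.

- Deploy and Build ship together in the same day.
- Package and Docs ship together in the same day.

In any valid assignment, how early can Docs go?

day 1

Docs at day 1 is achievable: Audit -> day 4; Deploy -> day 3; Build -> day 3; Package -> day 1; Test -> day 2; Migrate -> day 2; Docs -> day 1.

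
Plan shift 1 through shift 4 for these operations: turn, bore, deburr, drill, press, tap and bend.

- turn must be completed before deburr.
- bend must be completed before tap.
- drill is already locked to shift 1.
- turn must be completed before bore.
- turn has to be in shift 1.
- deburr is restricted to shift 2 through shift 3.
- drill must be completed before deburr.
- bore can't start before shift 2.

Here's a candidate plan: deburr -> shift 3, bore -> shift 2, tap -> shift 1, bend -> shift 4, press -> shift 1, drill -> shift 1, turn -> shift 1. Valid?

deburr is restricted to shift 2 through shift 3 — holds.
drill is already locked to shift 1 — holds.
turn must be completed before bore — holds.
drill must be completed before deburr — holds.
bore can't start before shift 2 — holds.
turn must be completed before deburr — holds.
turn has to be in shift 1 — holds.
bend must be completed before tap — violated.

Invalid. bend must be completed before tap.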